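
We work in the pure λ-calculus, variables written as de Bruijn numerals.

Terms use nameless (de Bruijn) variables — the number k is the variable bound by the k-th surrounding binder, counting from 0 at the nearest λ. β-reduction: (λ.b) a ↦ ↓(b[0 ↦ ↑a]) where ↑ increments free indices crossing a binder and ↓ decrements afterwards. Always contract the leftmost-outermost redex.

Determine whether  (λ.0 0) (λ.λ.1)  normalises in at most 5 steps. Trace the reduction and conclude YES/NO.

Answer: YES — reaches normal form λ.λ.λ.1 in 2 ≤ 5 steps

Derivation:
  start: (λ.0 0) (λ.λ.1)
  step 1: (λ.λ.1) (λ.λ.1)
  step 2: λ.λ.λ.1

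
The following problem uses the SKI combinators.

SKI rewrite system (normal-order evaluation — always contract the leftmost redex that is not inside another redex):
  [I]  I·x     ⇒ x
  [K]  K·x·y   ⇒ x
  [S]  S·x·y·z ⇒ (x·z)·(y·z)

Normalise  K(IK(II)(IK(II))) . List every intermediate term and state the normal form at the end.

  start: K(IK(II)(IK(II)))
  step 1: K(K(II)(IK(II)))
  step 2: K(II)
  step 3: KI

Answer: normal form = KI  (in 3 steps)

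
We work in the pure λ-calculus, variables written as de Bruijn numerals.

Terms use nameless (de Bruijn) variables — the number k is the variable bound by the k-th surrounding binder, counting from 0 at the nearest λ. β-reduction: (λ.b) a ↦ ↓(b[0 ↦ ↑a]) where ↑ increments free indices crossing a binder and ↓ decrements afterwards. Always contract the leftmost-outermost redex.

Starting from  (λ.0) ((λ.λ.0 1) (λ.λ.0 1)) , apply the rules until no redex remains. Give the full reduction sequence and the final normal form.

Answer: normal form = λ.0 (λ.λ.0 1)  (in 2 steps)

Reduction:
  start: (λ.0) ((λ.λ.0 1) (λ.λ.0 1))
  [1] (λ.λ.0 1) (λ.λ.0 1)
  [2] λ.0 (λ.λ.0 1)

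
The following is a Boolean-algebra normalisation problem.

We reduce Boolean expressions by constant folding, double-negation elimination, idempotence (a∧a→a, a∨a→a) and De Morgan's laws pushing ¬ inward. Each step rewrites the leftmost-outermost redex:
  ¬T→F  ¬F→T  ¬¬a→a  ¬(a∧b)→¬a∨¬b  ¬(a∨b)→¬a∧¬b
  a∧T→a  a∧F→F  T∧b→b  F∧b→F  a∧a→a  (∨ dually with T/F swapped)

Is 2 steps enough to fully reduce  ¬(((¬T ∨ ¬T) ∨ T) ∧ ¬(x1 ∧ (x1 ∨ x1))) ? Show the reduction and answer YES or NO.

  start: ¬(((¬T ∨ ¬T) ∨ T) ∧ ¬(x1 ∧ (x1 ∨ x1)))
  →1  ¬((¬T ∨ ¬T) ∨ T) ∨ ¬¬(x1 ∧ (x1 ∨ x1))
  →2  (¬(¬T ∨ ¬T) ∧ ¬T) ∨ ¬¬(x1 ∧ (x1 ∨ x1))

Answer: NO — after 2 steps the term is (¬(¬T ∨ ¬T) ∧ ¬T) ∨ ¬¬(x1 ∧ (x1 ∨ x1)), not yet normal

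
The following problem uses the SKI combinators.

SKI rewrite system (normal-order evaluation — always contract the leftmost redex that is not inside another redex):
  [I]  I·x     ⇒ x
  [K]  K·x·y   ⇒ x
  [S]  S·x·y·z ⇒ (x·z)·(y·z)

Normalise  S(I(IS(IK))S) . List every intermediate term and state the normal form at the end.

Answer: normal form = S(SKS)  (in 3 steps)

Derivation:
  start: S(I(IS(IK))S)
  step 1: S(IS(IK)S)
  step 2: S(S(IK)S)
  step 3: S(SKS)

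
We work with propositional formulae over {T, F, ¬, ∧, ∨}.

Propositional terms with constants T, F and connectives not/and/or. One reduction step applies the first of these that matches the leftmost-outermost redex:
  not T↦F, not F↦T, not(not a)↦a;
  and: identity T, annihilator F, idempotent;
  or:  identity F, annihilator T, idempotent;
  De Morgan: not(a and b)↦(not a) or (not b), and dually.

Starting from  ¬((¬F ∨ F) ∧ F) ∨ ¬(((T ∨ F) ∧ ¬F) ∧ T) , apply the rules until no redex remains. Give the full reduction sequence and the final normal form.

Answer: normal form = T  (in 7 steps)

Reduction:
  start: ¬((¬F ∨ F) ∧ F) ∨ ¬(((T ∨ F) ∧ ¬F) ∧ T)
  [1] (¬(¬F ∨ F) ∨ ¬F) ∨ ¬(((T ∨ F) ∧ ¬F) ∧ T)
  [2] ((¬¬F ∧ ¬F) ∨ ¬F) ∨ ¬(((T ∨ F) ∧ ¬F) ∧ T)
  [3] ((F ∧ ¬F) ∨ ¬F) ∨ ¬(((T ∨ F) ∧ ¬F) ∧ T)
  [4] (F ∨ ¬F) ∨ ¬(((T ∨ F) ∧ ¬F) ∧ T)
  [5] ¬F ∨ ¬(((T ∨ F) ∧ ¬F) ∧ T)
  [6] T ∨ ¬(((T ∨ F) ∧ ¬F) ∧ T)
  [7] T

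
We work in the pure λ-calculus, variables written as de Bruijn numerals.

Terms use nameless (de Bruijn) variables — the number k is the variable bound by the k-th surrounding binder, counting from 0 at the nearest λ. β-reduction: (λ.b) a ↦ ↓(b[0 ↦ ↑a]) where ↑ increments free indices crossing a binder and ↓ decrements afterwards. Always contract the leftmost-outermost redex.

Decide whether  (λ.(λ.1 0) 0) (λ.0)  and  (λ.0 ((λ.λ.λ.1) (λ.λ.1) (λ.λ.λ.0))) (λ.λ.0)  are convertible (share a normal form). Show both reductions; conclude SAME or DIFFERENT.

Term A:
  start: (λ.(λ.1 0) 0) (λ.0)
  →1  (λ.(λ.0) 0) (λ.0)
  →2  (λ.0) (λ.0)
  →3  λ.0

Term B:
  start: (λ.0 ((λ.λ.λ.1) (λ.λ.1) (λ.λ.λ.0))) (λ.λ.0)
  →1  (λ.λ.0) ((λ.λ.λ.1) (λ.λ.1) (λ.λ.λ.0))
  →2  λ.0

Answer: SAME — A ⇓ λ.0, B ⇓ λ.0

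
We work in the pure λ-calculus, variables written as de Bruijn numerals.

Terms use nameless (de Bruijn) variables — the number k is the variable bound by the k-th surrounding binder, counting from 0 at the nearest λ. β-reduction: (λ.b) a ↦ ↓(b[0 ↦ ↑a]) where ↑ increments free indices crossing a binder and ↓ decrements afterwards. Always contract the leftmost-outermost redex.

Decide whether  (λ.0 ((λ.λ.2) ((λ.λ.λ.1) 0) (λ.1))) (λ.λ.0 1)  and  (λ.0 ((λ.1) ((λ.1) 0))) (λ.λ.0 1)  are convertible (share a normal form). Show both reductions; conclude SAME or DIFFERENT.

Term A:
  start: (λ.0 ((λ.λ.2) ((λ.λ.λ.1) 0) (λ.1))) (λ.λ.0 1)
  step 1: (λ.λ.0 1) ((λ.λ.λ.λ.0 1) ((λ.λ.λ.1) (λ.λ.0 1)) (λ.λ.λ.0 1))
  step 2: λ.0 ((λ.λ.λ.λ.0 1) ((λ.λ.λ.1) (λ.λ.0 1)) (λ.λ.λ.0 1))
  step 3: λ.0 ((λ.λ.λ.0 1) (λ.λ.λ.0 1))
  step 4: λ.0 (λ.λ.0 1)

Term B:
  start: (λ.0 ((λ.1) ((λ.1) 0))) (λ.λ.0 1)
  step 1: (λ.λ.0 1) ((λ.λ.λ.0 1) ((λ.λ.λ.0 1) (λ.λ.0 1)))
  step 2: λ.0 ((λ.λ.λ.0 1) ((λ.λ.λ.0 1) (λ.λ.0 1)))
  step 3: λ.0 (λ.λ.0 1)

Answer: SAME — A ⇓ λ.0 (λ.λ.0 1), B ⇓ λ.0 (λ.λ.0 1)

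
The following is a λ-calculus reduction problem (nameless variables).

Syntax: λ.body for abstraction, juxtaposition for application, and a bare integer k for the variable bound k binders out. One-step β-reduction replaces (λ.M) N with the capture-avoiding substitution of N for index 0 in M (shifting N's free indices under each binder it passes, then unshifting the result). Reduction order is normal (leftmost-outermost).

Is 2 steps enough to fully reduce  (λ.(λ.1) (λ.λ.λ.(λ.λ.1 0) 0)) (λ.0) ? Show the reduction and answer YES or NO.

Answer: YES — reaches normal form λ.0 in 2 ≤ 2 steps

Working:
  start: (λ.(λ.1) (λ.λ.λ.(λ.λ.1 0) 0)) (λ.0)
  →1  (λ.λ.0) (λ.λ.λ.(λ.λ.1 0) 0)
  →2  λ.0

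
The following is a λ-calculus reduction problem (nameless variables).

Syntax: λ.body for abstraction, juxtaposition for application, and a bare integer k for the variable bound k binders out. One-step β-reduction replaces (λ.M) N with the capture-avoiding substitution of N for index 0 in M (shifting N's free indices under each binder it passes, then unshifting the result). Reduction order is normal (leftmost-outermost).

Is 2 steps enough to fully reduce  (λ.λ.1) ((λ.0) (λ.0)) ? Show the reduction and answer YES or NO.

  start: (λ.λ.1) ((λ.0) (λ.0))
  step 1: λ.(λ.0) (λ.0)
  step 2: λ.λ.0

Answer: YES — reaches normal form λ.λ.0 in 2 ≤ 2 steps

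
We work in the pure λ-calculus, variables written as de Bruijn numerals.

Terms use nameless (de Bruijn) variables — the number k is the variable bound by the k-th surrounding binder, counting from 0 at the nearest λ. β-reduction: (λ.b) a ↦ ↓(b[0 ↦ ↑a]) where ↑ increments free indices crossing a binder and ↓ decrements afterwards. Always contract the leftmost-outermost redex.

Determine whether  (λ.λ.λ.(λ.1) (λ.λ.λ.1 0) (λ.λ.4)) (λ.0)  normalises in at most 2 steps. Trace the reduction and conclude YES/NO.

Answer: YES — reaches normal form λ.λ.0 (λ.λ.λ.0) in 2 ≤ 2 steps

Reduction:
  start: (λ.λ.λ.(λ.1) (λ.λ.λ.1 0) (λ.λ.4)) (λ.0)
  →1  λ.λ.(λ.1) (λ.λ.λ.1 0) (λ.λ.λ.0)
  →2  λ.λ.0 (λ.λ.λ.0)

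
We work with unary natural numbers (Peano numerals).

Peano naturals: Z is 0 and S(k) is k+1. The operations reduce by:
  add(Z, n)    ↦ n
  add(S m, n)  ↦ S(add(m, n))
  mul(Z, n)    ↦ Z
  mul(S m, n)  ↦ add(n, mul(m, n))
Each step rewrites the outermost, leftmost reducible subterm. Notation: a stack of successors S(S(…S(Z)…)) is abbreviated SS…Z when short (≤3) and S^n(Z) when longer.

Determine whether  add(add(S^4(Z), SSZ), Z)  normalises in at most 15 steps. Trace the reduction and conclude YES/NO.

  start: add(add(S^4(Z), SSZ), Z)
  [1] add(S(add(SSSZ, SSZ)), Z)
  [2] S(add(add(SSSZ, SSZ), Z))
  [3] S(add(S(add(SSZ, SSZ)), Z))
  [4] S(S(add(add(SSZ, SSZ), Z)))
  [5] S(S(add(S(add(SZ, SSZ)), Z)))
  [6] S(S(S(add(add(SZ, SSZ), Z))))
  [7] S(S(S(add(S(add(Z, SSZ)), Z))))
  [8] S(S(S(S(add(add(Z, SSZ), Z)))))
  [9] S(S(S(S(add(SSZ, Z)))))
  [10] S(S(S(S(S(add(SZ, Z))))))
  [11] S(S(S(S(S(S(add(Z, Z)))))))
  [12] S^6(Z)

Answer: YES — reaches normal form S^6(Z) in 12 ≤ 15 steps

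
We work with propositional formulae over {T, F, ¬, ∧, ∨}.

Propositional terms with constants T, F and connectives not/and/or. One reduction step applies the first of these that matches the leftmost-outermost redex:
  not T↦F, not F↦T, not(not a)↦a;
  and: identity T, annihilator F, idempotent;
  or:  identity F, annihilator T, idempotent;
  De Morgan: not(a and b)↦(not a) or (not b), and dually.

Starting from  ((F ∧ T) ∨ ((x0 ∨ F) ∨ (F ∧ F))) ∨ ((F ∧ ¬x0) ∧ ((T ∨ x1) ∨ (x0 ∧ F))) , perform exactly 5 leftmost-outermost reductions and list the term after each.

Answer: after 5 steps: x0 ∨ ((F ∧ ¬x0) ∧ ((T ∨ x1) ∨ (x0 ∧ F)))

Reduction:
  start: ((F ∧ T) ∨ ((x0 ∨ F) ∨ (F ∧ F))) ∨ ((F ∧ ¬x0) ∧ ((T ∨ x1) ∨ (x0 ∧ F)))
  [1] (F ∨ ((x0 ∨ F) ∨ (F ∧ F))) ∨ ((F ∧ ¬x0) ∧ ((T ∨ x1) ∨ (x0 ∧ F)))
  [2] ((x0 ∨ F) ∨ (F ∧ F)) ∨ ((F ∧ ¬x0) ∧ ((T ∨ x1) ∨ (x0 ∧ F)))
  [3] (x0 ∨ (F ∧ F)) ∨ ((F ∧ ¬x0) ∧ ((T ∨ x1) ∨ (x0 ∧ F)))
  [4] (x0 ∨ F) ∨ ((F ∧ ¬x0) ∧ ((T ∨ x1) ∨ (x0 ∧ F)))
  [5] x0 ∨ ((F ∧ ¬x0) ∧ ((T ∨ x1) ∨ (x0 ∧ F)))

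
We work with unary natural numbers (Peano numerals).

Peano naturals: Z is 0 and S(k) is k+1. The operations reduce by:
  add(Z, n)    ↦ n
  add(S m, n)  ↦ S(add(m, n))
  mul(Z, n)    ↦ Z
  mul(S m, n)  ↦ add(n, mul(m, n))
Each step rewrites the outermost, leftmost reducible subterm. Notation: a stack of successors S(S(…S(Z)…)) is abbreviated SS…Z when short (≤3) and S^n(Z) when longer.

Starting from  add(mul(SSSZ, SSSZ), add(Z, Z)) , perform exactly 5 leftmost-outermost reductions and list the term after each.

Answer: after 5 steps: S(S(add(add(SZ, mul(SSZ, SSSZ)), add(Z, Z))))

Working:
  start: add(mul(SSSZ, SSSZ), add(Z, Z))
  [1] add(add(SSSZ, mul(SSZ, SSSZ)), add(Z, Z))
  [2] add(S(add(SSZ, mul(SSZ, SSSZ))), add(Z, Z))
  [3] S(add(add(SSZ, mul(SSZ, SSSZ)), add(Z, Z)))
  [4] S(add(S(add(SZ, mul(SSZ, SSSZ))), add(Z, Z)))
  [5] S(S(add(add(SZ, mul(SSZ, SSSZ)), add(Z, Z))))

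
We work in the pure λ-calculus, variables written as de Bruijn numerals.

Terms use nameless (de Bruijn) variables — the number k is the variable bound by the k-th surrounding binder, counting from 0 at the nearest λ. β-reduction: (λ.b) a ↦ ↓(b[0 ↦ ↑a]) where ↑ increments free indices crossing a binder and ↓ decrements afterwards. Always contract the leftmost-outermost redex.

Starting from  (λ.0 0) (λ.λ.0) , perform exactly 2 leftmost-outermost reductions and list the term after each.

Answer: after 2 steps: λ.0

Derivation:
  start: (λ.0 0) (λ.λ.0)
  [1] (λ.λ.0) (λ.λ.0)
  [2] λ.0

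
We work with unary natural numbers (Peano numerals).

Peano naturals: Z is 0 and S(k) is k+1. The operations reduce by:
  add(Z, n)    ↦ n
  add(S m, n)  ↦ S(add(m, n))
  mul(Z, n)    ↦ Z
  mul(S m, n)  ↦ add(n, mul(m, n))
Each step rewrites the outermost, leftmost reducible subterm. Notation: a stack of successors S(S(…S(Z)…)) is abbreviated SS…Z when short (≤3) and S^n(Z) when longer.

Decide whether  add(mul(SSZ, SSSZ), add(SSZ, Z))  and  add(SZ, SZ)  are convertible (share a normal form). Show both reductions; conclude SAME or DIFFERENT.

Answer: DIFFERENT — A ⇓ S^8(Z), B ⇓ SSZ

Reduction:
Term A:
  start: add(mul(SSZ, SSSZ), add(SSZ, Z))
  →1  add(add(SSSZ, mul(SZ, SSSZ)), add(SSZ, Z))
  →2  add(S(add(SSZ, mul(SZ, SSSZ))), add(SSZ, Z))
  →3  S(add(add(SSZ, mul(SZ, SSSZ)), add(SSZ, Z)))
  →4  S(add(S(add(SZ, mul(SZ, SSSZ))), add(SSZ, Z)))
  →5  S(S(add(add(SZ, mul(SZ, SSSZ)), add(SSZ, Z))))
  →6  S(S(add(S(add(Z, mul(SZ, SSSZ))), add(SSZ, Z))))
  →7  S(S(S(add(add(Z, mul(SZ, SSSZ)), add(SSZ, Z)))))
  →8  S(S(S(add(mul(SZ, SSSZ), add(SSZ, Z)))))
  →9  S(S(S(add(add(SSSZ, mul(Z, SSSZ)), add(SSZ, Z)))))
  →10  S(S(S(add(S(add(SSZ, mul(Z, SSSZ))), add(SSZ, Z)))))
  →11  S(S(S(S(add(add(SSZ, mul(Z, SSSZ)), add(SSZ, Z))))))
  →12  S(S(S(S(add(S(add(SZ, mul(Z, SSSZ))), add(SSZ, Z))))))
  →13  S(S(S(S(S(add(add(SZ, mul(Z, SSSZ)), add(SSZ, Z)))))))
  →14  S(S(S(S(S(add(S(add(Z, mul(Z, SSSZ))), add(SSZ, Z)))))))
  →15  S(S(S(S(S(S(add(add(Z, mul(Z, SSSZ)), add(SSZ, Z))))))))
  →16  S(S(S(S(S(S(add(mul(Z, SSSZ), add(SSZ, Z))))))))
  →17  S(S(S(S(S(S(add(Z, add(SSZ, Z))))))))
  →18  S(S(S(S(S(S(add(SSZ, Z)))))))
  →19  S(S(S(S(S(S(S(add(SZ, Z))))))))
  →20  S(S(S(S(S(S(S(S(add(Z, Z)))))))))
  →21  S^8(Z)

Term B:
  start: add(SZ, SZ)
  →1  S(add(Z, SZ))
  →2  SSZ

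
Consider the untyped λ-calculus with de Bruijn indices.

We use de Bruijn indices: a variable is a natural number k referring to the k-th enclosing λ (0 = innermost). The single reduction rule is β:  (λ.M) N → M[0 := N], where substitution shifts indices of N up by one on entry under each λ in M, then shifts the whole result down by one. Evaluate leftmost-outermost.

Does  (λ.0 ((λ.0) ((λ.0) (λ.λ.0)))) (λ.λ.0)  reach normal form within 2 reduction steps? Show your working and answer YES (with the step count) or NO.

Answer: YES — reaches normal form λ.0 in 2 ≤ 2 steps

Working:
  start: (λ.0 ((λ.0) ((λ.0) (λ.λ.0)))) (λ.λ.0)
  [1] (λ.λ.0) ((λ.0) ((λ.0) (λ.λ.0)))
  [2] λ.0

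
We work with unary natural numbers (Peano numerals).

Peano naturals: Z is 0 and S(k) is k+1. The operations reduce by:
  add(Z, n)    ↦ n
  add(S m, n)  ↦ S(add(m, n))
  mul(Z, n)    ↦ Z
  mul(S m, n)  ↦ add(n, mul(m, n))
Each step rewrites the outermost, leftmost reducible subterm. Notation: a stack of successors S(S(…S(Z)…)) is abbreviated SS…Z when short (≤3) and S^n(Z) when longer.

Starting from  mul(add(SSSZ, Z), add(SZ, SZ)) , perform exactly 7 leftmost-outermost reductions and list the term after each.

  start: mul(add(SSSZ, Z), add(SZ, SZ))
  [1] mul(S(add(SSZ, Z)), add(SZ, SZ))
  [2] add(add(SZ, SZ), mul(add(SSZ, Z), add(SZ, SZ)))
  [3] add(S(add(Z, SZ)), mul(add(SSZ, Z), add(SZ, SZ)))
  [4] S(add(add(Z, SZ), mul(add(SSZ, Z), add(SZ, SZ))))
  [5] S(add(SZ, mul(add(SSZ, Z), add(SZ, SZ))))
  [6] S(S(add(Z, mul(add(SSZ, Z), add(SZ, SZ)))))
  [7] S(S(mul(add(SSZ, Z), add(SZ, SZ))))

Answer: after 7 steps: S(S(mul(add(SSZ, Z), add(SZ, SZ))))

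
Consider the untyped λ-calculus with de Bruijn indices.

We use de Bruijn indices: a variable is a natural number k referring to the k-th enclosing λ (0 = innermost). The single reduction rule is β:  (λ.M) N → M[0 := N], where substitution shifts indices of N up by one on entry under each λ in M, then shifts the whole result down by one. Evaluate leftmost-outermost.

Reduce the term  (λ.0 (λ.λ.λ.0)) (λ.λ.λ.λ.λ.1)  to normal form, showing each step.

Answer: normal form = λ.λ.λ.λ.1  (in 2 steps)

Reduction:
  start: (λ.0 (λ.λ.λ.0)) (λ.λ.λ.λ.λ.1)
  [1] (λ.λ.λ.λ.λ.1) (λ.λ.λ.0)
  [2] λ.λ.λ.λ.1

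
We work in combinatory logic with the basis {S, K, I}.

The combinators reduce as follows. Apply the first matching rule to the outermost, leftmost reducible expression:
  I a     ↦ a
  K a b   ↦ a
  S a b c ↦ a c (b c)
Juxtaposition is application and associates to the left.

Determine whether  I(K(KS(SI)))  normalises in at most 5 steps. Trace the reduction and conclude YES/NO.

  start: I(K(KS(SI)))
  →1  K(KS(SI))
  →2  KS

Answer: YES — reaches normal form KS in 2 ≤ 5 steps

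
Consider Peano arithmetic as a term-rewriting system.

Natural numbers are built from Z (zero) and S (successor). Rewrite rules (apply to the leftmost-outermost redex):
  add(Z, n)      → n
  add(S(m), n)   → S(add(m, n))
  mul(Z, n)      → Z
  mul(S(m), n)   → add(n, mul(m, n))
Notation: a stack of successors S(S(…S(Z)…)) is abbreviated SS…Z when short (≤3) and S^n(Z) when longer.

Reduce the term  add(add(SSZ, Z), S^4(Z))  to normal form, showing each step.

Answer: normal form = S^6(Z)  (in 6 steps)

Derivation:
  start: add(add(SSZ, Z), S^4(Z))
  [1] add(S(add(SZ, Z)), S^4(Z))
  [2] S(add(add(SZ, Z), S^4(Z)))
  [3] S(add(S(add(Z, Z)), S^4(Z)))
  [4] S(S(add(add(Z, Z), S^4(Z))))
  [5] S(S(add(Z, S^4(Z))))
  [6] S^6(Z)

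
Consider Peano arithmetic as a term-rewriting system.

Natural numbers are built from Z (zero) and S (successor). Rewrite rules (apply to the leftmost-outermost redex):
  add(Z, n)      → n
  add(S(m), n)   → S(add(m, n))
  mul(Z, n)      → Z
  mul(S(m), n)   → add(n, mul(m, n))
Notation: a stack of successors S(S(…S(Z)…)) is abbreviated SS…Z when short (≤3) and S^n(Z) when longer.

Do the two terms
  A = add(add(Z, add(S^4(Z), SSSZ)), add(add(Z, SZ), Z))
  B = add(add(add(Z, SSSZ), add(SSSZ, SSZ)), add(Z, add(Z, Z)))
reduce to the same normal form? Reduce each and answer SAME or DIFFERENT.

Term A:
  start: add(add(Z, add(S^4(Z), SSSZ)), add(add(Z, SZ), Z))
  [1] add(add(S^4(Z), SSSZ), add(add(Z, SZ), Z))
  [2] add(S(add(SSSZ, SSSZ)), add(add(Z, SZ), Z))
  [3] S(add(add(SSSZ, SSSZ), add(add(Z, SZ), Z)))
  [4] S(add(S(add(SSZ, SSSZ)), add(add(Z, SZ), Z)))
  [5] S(S(add(add(SSZ, SSSZ), add(add(Z, SZ), Z))))
  [6] S(S(add(S(add(SZ, SSSZ)), add(add(Z, SZ), Z))))
  [7] S(S(S(add(add(SZ, SSSZ), add(add(Z, SZ), Z)))))
  [8] S(S(S(add(S(add(Z, SSSZ)), add(add(Z, SZ), Z)))))
  [9] S(S(S(S(add(add(Z, SSSZ), add(add(Z, SZ), Z))))))
  [10] S(S(S(S(add(SSSZ, add(add(Z, SZ), Z))))))
  [11] S(S(S(S(S(add(SSZ, add(add(Z, SZ), Z)))))))
  [12] S(S(S(S(S(S(add(SZ, add(add(Z, SZ), Z))))))))
  [13] S(S(S(S(S(S(S(add(Z, add(add(Z, SZ), Z)))))))))
  [14] S(S(S(S(S(S(S(add(add(Z, SZ), Z))))))))
  [15] S(S(S(S(S(S(S(add(SZ, Z))))))))
  [16] S(S(S(S(S(S(S(S(add(Z, Z)))))))))
  [17] S^8(Z)

Term B:
  start: add(add(add(Z, SSSZ), add(SSSZ, SSZ)), add(Z, add(Z, Z)))
  [1] add(add(SSSZ, add(SSSZ, SSZ)), add(Z, add(Z, Z)))
  [2] add(S(add(SSZ, add(SSSZ, SSZ))), add(Z, add(Z, Z)))
  [3] S(add(add(SSZ, add(SSSZ, SSZ)), add(Z, add(Z, Z))))
  [4] S(add(S(add(SZ, add(SSSZ, SSZ))), add(Z, add(Z, Z))))
  [5] S(S(add(add(SZ, add(SSSZ, SSZ)), add(Z, add(Z, Z)))))
  [6] S(S(add(S(add(Z, add(SSSZ, SSZ))), add(Z, add(Z, Z)))))
  [7] S(S(S(add(add(Z, add(SSSZ, SSZ)), add(Z, add(Z, Z))))))
  [8] S(S(S(add(add(SSSZ, SSZ), add(Z, add(Z, Z))))))
  [9] S(S(S(add(S(add(SSZ, SSZ)), add(Z, add(Z, Z))))))
  [10] S(S(S(S(add(add(SSZ, SSZ), add(Z, add(Z, Z)))))))
  [11] S(S(S(S(add(S(add(SZ, SSZ)), add(Z, add(Z, Z)))))))
  [12] S(S(S(S(S(add(add(SZ, SSZ), add(Z, add(Z, Z))))))))
  [13] S(S(S(S(S(add(S(add(Z, SSZ)), add(Z, add(Z, Z))))))))
  [14] S(S(S(S(S(S(add(add(Z, SSZ), add(Z, add(Z, Z)))))))))
  [15] S(S(S(S(S(S(add(SSZ, add(Z, add(Z, Z)))))))))
  [16] S(S(S(S(S(S(S(add(SZ, add(Z, add(Z, Z))))))))))
  [17] S(S(S(S(S(S(S(S(add(Z, add(Z, add(Z, Z)))))))))))
  [18] S(S(S(S(S(S(S(S(add(Z, add(Z, Z))))))))))
  [19] S(S(S(S(S(S(S(S(add(Z, Z)))))))))
  [20] S^8(Z)

Answer: SAME — A ⇓ S^8(Z), B ⇓ S^8(Z)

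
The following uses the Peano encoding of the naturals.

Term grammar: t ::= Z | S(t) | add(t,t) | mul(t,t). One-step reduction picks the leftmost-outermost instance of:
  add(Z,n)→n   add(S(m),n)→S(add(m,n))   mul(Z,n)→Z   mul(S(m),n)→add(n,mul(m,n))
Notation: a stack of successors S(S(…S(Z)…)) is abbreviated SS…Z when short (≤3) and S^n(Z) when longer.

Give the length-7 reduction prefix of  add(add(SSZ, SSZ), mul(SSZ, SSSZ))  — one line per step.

Answer: after 7 steps: S(S(S(S(add(Z, mul(SSZ, SSSZ))))))

Derivation:
  start: add(add(SSZ, SSZ), mul(SSZ, SSSZ))
  [1] add(S(add(SZ, SSZ)), mul(SSZ, SSSZ))
  [2] S(add(add(SZ, SSZ), mul(SSZ, SSSZ)))
  [3] S(add(S(add(Z, SSZ)), mul(SSZ, SSSZ)))
  [4] S(S(add(add(Z, SSZ), mul(SSZ, SSSZ))))
  [5] S(S(add(SSZ, mul(SSZ, SSSZ))))
  [6] S(S(S(add(SZ, mul(SSZ, SSSZ)))))
  [7] S(S(S(S(add(Z, mul(SSZ, SSSZ))))))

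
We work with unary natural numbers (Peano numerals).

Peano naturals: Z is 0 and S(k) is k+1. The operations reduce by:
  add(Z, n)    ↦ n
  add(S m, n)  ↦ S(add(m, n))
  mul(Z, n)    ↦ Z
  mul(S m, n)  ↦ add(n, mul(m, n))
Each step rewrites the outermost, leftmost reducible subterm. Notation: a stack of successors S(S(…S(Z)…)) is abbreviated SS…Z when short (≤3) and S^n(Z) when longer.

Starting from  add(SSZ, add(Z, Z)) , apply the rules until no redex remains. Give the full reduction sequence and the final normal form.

  start: add(SSZ, add(Z, Z))
  →1  S(add(SZ, add(Z, Z)))
  →2  S(S(add(Z, add(Z, Z))))
  →3  S(S(add(Z, Z)))
  →4  SSZ

Answer: normal form = SSZ  (in 4 steps)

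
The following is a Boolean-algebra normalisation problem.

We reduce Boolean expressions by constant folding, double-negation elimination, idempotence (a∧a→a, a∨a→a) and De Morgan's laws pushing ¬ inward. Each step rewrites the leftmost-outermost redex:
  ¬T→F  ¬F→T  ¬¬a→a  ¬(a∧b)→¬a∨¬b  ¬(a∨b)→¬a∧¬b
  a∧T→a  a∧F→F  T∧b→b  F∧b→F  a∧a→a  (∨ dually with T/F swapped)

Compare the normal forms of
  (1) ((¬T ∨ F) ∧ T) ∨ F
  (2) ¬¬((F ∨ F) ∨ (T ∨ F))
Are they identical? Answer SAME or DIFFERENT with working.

Answer: DIFFERENT — A ⇓ F, B ⇓ T

Working:
Term A:
  start: ((¬T ∨ F) ∧ T) ∨ F
  step 1: (¬T ∨ F) ∧ T
  step 2: ¬T ∨ F
  step 3: ¬T
  step 4: F

Term B:
  start: ¬¬((F ∨ F) ∨ (T ∨ F))
  step 1: (F ∨ F) ∨ (T ∨ F)
  step 2: F ∨ (T ∨ F)
  step 3: T ∨ F
  step 4: T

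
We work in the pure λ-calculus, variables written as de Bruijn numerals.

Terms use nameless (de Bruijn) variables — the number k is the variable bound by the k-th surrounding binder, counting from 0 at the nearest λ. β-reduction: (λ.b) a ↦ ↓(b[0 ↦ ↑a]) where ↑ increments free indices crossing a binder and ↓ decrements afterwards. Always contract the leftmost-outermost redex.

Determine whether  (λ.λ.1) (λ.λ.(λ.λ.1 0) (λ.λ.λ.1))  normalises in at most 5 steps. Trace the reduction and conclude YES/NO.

  start: (λ.λ.1) (λ.λ.(λ.λ.1 0) (λ.λ.λ.1))
  step 1: λ.λ.λ.(λ.λ.1 0) (λ.λ.λ.1)
  step 2: λ.λ.λ.λ.(λ.λ.λ.1) 0
  step 3: λ.λ.λ.λ.λ.λ.1

Answer: YES — reaches normal form λ.λ.λ.λ.λ.λ.1 in 3 ≤ 5 steps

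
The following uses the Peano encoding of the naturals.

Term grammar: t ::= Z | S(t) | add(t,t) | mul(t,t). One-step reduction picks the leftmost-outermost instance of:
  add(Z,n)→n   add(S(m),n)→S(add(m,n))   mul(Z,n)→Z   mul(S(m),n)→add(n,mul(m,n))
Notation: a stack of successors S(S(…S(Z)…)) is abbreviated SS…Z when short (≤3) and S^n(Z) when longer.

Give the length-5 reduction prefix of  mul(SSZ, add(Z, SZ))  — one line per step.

  start: mul(SSZ, add(Z, SZ))
  →1  add(add(Z, SZ), mul(SZ, add(Z, SZ)))
  →2  add(SZ, mul(SZ, add(Z, SZ)))
  →3  S(add(Z, mul(SZ, add(Z, SZ))))
  →4  S(mul(SZ, add(Z, SZ)))
  →5  S(add(add(Z, SZ), mul(Z, add(Z, SZ))))

Answer: after 5 steps: S(add(add(Z, SZ), mul(Z, add(Z, SZ))))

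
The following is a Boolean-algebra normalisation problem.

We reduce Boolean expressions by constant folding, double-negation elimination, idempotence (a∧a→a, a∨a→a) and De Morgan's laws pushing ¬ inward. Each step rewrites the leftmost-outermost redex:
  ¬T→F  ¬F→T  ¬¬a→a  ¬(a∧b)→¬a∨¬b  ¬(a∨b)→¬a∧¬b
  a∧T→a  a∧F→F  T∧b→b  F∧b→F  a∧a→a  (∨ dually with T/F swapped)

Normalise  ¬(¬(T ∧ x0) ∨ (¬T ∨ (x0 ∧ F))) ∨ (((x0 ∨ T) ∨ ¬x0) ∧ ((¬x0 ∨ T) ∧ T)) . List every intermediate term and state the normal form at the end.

  start: ¬(¬(T ∧ x0) ∨ (¬T ∨ (x0 ∧ F))) ∨ (((x0 ∨ T) ∨ ¬x0) ∧ ((¬x0 ∨ T) ∧ T))
  [1] (¬¬(T ∧ x0) ∧ ¬(¬T ∨ (x0 ∧ F))) ∨ (((x0 ∨ T) ∨ ¬x0) ∧ ((¬x0 ∨ T) ∧ T))
  [2] ((T ∧ x0) ∧ ¬(¬T ∨ (x0 ∧ F))) ∨ (((x0 ∨ T) ∨ ¬x0) ∧ ((¬x0 ∨ T) ∧ T))
  [3] (x0 ∧ ¬(¬T ∨ (x0 ∧ F))) ∨ (((x0 ∨ T) ∨ ¬x0) ∧ ((¬x0 ∨ T) ∧ T))
  [4] (x0 ∧ (¬¬T ∧ ¬(x0 ∧ F))) ∨ (((x0 ∨ T) ∨ ¬x0) ∧ ((¬x0 ∨ T) ∧ T))
  [5] (x0 ∧ (T ∧ ¬(x0 ∧ F))) ∨ (((x0 ∨ T) ∨ ¬x0) ∧ ((¬x0 ∨ T) ∧ T))
  [6] (x0 ∧ ¬(x0 ∧ F)) ∨ (((x0 ∨ T) ∨ ¬x0) ∧ ((¬x0 ∨ T) ∧ T))
  [7] (x0 ∧ (¬x0 ∨ ¬F)) ∨ (((x0 ∨ T) ∨ ¬x0) ∧ ((¬x0 ∨ T) ∧ T))
  [8] (x0 ∧ (¬x0 ∨ T)) ∨ (((x0 ∨ T) ∨ ¬x0) ∧ ((¬x0 ∨ T) ∧ T))
  [9] (x0 ∧ T) ∨ (((x0 ∨ T) ∨ ¬x0) ∧ ((¬x0 ∨ T) ∧ T))
  [10] x0 ∨ (((x0 ∨ T) ∨ ¬x0) ∧ ((¬x0 ∨ T) ∧ T))
  [11] x0 ∨ ((T ∨ ¬x0) ∧ ((¬x0 ∨ T) ∧ T))
  [12] x0 ∨ (T ∧ ((¬x0 ∨ T) ∧ T))
  [13] x0 ∨ ((¬x0 ∨ T) ∧ T)
  [14] x0 ∨ (¬x0 ∨ T)
  [15] x0 ∨ T
  [16] T

Answer: normal form = T  (in 16 steps)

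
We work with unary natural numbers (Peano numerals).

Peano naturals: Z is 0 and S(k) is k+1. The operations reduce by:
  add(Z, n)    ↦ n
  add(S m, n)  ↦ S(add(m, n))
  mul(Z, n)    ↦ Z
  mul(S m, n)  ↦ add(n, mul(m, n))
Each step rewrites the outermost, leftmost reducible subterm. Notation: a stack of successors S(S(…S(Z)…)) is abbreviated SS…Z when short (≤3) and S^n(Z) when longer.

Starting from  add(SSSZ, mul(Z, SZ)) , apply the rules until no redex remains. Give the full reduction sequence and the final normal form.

  start: add(SSSZ, mul(Z, SZ))
  step 1: S(add(SSZ, mul(Z, SZ)))
  step 2: S(S(add(SZ, mul(Z, SZ))))
  step 3: S(S(S(add(Z, mul(Z, SZ)))))
  step 4: S(S(S(mul(Z, SZ))))
  step 5: SSSZ

Answer: normal form = SSSZ  (in 5 steps)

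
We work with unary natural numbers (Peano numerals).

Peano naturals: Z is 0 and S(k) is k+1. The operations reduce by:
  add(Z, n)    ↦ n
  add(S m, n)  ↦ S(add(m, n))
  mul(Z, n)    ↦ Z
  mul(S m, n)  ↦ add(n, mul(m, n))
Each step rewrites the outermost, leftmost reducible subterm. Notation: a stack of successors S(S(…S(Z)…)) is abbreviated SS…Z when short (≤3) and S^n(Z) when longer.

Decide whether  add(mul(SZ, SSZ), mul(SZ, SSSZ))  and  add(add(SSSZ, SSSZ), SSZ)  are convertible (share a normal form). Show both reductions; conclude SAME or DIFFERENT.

Answer: DIFFERENT — A ⇓ S^5(Z), B ⇓ S^8(Z)

Working:
Term A:
  start: add(mul(SZ, SSZ), mul(SZ, SSSZ))
  [1] add(add(SSZ, mul(Z, SSZ)), mul(SZ, SSSZ))
  [2] add(S(add(SZ, mul(Z, SSZ))), mul(SZ, SSSZ))
  [3] S(add(add(SZ, mul(Z, SSZ)), mul(SZ, SSSZ)))
  [4] S(add(S(add(Z, mul(Z, SSZ))), mul(SZ, SSSZ)))
  [5] S(S(add(add(Z, mul(Z, SSZ)), mul(SZ, SSSZ))))
  [6] S(S(add(mul(Z, SSZ), mul(SZ, SSSZ))))
  [7] S(S(add(Z, mul(SZ, SSSZ))))
  [8] S(S(mul(SZ, SSSZ)))
  [9] S(S(add(SSSZ, mul(Z, SSSZ))))
  [10] S(S(S(add(SSZ, mul(Z, SSSZ)))))
  [11] S(S(S(S(add(SZ, mul(Z, SSSZ))))))
  [12] S(S(S(S(S(add(Z, mul(Z, SSSZ)))))))
  [13] S(S(S(S(S(mul(Z, SSSZ))))))
  [14] S^5(Z)

Term B:
  start: add(add(SSSZ, SSSZ), SSZ)
  [1] add(S(add(SSZ, SSSZ)), SSZ)
  [2] S(add(add(SSZ, SSSZ), SSZ))
  [3] S(add(S(add(SZ, SSSZ)), SSZ))
  [4] S(S(add(add(SZ, SSSZ), SSZ)))
  [5] S(S(add(S(add(Z, SSSZ)), SSZ)))
  [6] S(S(S(add(add(Z, SSSZ), SSZ))))
  [7] S(S(S(add(SSSZ, SSZ))))
  [8] S(S(S(S(add(SSZ, SSZ)))))
  [9] S(S(S(S(S(add(SZ, SSZ))))))
  [10] S(S(S(S(S(S(add(Z, SSZ)))))))
  [11] S^8(Z)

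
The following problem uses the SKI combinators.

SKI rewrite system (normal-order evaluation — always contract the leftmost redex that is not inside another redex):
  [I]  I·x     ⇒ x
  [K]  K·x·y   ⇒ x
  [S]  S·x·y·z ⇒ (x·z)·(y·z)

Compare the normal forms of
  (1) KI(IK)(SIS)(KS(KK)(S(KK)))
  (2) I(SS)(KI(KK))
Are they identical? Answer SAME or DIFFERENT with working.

Term A:
  start: KI(IK)(SIS)(KS(KK)(S(KK)))
  step 1: I(SIS)(KS(KK)(S(KK)))
  step 2: SIS(KS(KK)(S(KK)))
  step 3: I(KS(KK)(S(KK)))(S(KS(KK)(S(KK))))
  step 4: KS(KK)(S(KK))(S(KS(KK)(S(KK))))
  step 5: S(S(KK))(S(KS(KK)(S(KK))))
  step 6: S(S(KK))(S(S(S(KK))))

Term B:
  start: I(SS)(KI(KK))
  step 1: SS(KI(KK))
  step 2: SSI

Answer: DIFFERENT — A ⇓ S(S(KK))(S(S(S(KK)))), B ⇓ SSI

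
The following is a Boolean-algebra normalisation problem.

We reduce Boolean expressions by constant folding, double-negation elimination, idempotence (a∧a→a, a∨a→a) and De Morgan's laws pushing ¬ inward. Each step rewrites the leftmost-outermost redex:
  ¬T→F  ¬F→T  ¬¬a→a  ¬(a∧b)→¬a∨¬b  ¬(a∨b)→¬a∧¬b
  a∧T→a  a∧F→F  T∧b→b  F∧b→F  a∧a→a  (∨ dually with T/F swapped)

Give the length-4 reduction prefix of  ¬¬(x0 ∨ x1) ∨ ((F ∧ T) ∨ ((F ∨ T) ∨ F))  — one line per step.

Answer: after 4 steps: (x0 ∨ x1) ∨ (F ∨ T)

Derivation:
  start: ¬¬(x0 ∨ x1) ∨ ((F ∧ T) ∨ ((F ∨ T) ∨ F))
  →1  (x0 ∨ x1) ∨ ((F ∧ T) ∨ ((F ∨ T) ∨ F))
  →2  (x0 ∨ x1) ∨ (F ∨ ((F ∨ T) ∨ F))
  →3  (x0 ∨ x1) ∨ ((F ∨ T) ∨ F)
  →4  (x0 ∨ x1) ∨ (F ∨ T)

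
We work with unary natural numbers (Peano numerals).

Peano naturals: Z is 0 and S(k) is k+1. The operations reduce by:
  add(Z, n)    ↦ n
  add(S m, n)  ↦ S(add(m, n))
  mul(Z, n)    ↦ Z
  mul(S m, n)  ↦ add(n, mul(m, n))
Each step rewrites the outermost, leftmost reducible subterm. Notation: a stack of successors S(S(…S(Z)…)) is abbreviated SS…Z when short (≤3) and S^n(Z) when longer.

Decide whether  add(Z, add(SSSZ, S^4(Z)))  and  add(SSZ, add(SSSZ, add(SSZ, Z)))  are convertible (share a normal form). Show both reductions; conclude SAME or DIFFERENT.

Answer: SAME — A ⇓ S^7(Z), B ⇓ S^7(Z)

Working:
Term A:
  start: add(Z, add(SSSZ, S^4(Z)))
  →1  add(SSSZ, S^4(Z))
  →2  S(add(SSZ, S^4(Z)))
  →3  S(S(add(SZ, S^4(Z))))
  →4  S(S(S(add(Z, S^4(Z)))))
  →5  S^7(Z)

Term B:
  start: add(SSZ, add(SSSZ, add(SSZ, Z)))
  →1  S(add(SZ, add(SSSZ, add(SSZ, Z))))
  →2  S(S(add(Z, add(SSSZ, add(SSZ, Z)))))
  →3  S(S(add(SSSZ, add(SSZ, Z))))
  →4  S(S(S(add(SSZ, add(SSZ, Z)))))
  →5  S(S(S(S(add(SZ, add(SSZ, Z))))))
  →6  S(S(S(S(S(add(Z, add(SSZ, Z)))))))
  →7  S(S(S(S(S(add(SSZ, Z))))))
  →8  S(S(S(S(S(S(add(SZ, Z)))))))
  →9  S(S(S(S(S(S(S(add(Z, Z))))))))
  →10  S^7(Z)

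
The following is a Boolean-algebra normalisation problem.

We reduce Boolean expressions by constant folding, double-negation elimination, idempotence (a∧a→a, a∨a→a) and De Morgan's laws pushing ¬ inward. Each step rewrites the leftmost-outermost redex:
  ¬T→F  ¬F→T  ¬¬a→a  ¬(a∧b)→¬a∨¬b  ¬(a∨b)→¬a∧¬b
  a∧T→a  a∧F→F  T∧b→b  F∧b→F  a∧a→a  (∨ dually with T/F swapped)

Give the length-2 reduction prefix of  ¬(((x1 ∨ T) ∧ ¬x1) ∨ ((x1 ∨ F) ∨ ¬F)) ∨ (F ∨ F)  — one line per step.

  start: ¬(((x1 ∨ T) ∧ ¬x1) ∨ ((x1 ∨ F) ∨ ¬F)) ∨ (F ∨ F)
  →1  (¬((x1 ∨ T) ∧ ¬x1) ∧ ¬((x1 ∨ F) ∨ ¬F)) ∨ (F ∨ F)
  →2  ((¬(x1 ∨ T) ∨ ¬¬x1) ∧ ¬((x1 ∨ F) ∨ ¬F)) ∨ (F ∨ F)

Answer: after 2 steps: ((¬(x1 ∨ T) ∨ ¬¬x1) ∧ ¬((x1 ∨ F) ∨ ¬F)) ∨ (F ∨ F)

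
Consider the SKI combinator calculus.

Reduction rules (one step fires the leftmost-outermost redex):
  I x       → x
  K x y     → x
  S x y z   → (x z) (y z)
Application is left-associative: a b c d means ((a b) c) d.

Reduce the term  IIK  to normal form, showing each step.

Answer: normal form = K  (in 2 steps)

Reduction:
  start: IIK
  [1] IK
  [2] K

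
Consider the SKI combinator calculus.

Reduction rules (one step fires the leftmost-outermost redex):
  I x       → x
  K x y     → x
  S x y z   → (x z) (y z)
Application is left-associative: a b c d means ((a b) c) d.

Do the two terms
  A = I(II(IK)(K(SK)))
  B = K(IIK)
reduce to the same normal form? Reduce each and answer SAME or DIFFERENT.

Term A:
  start: I(II(IK)(K(SK)))
  →1  II(IK)(K(SK))
  →2  I(IK)(K(SK))
  →3  IK(K(SK))
  →4  K(K(SK))

Term B:
  start: K(IIK)
  →1  K(IK)
  →2  KK

Answer: DIFFERENT — A ⇓ K(K(SK)), B ⇓ KK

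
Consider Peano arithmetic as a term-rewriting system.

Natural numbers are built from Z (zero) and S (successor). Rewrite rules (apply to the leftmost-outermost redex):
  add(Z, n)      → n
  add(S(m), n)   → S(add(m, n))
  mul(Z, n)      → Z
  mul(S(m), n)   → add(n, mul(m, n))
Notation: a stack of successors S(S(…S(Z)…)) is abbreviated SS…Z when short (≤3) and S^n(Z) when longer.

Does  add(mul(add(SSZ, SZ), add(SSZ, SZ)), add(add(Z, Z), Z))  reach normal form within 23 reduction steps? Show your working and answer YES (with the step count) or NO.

Answer: NO — after 23 steps the term is S(S(S(S(S(S(add(add(Z, mul(add(Z, SZ), add(SSZ, SZ))), add(add(Z, Z), Z)))))))), not yet normal

Reduction:
  start: add(mul(add(SSZ, SZ), add(SSZ, SZ)), add(add(Z, Z), Z))
  [1] add(mul(S(add(SZ, SZ)), add(SSZ, SZ)), add(add(Z, Z), Z))
  [2] add(add(add(SSZ, SZ), mul(add(SZ, SZ), add(SSZ, SZ))), add(add(Z, Z), Z))
  [3] add(add(S(add(SZ, SZ)), mul(add(SZ, SZ), add(SSZ, SZ))), add(add(Z, Z), Z))
  [4] add(S(add(add(SZ, SZ), mul(add(SZ, SZ), add(SSZ, SZ)))), add(add(Z, Z), Z))
  [5] S(add(add(add(SZ, SZ), mul(add(SZ, SZ), add(SSZ, SZ))), add(add(Z, Z), Z)))
  [6] S(add(add(S(add(Z, SZ)), mul(add(SZ, SZ), add(SSZ, SZ))), add(add(Z, Z), Z)))
  [7] S(add(S(add(add(Z, SZ), mul(add(SZ, SZ), add(SSZ, SZ)))), add(add(Z, Z), Z)))
  [8] S(S(add(add(add(Z, SZ), mul(add(SZ, SZ), add(SSZ, SZ))), add(add(Z, Z), Z))))
  [9] S(S(add(add(SZ, mul(add(SZ, SZ), add(SSZ, SZ))), add(add(Z, Z), Z))))
  [10] S(S(add(S(add(Z, mul(add(SZ, SZ), add(SSZ, SZ)))), add(add(Z, Z), Z))))
  [11] S(S(S(add(add(Z, mul(add(SZ, SZ), add(SSZ, SZ))), add(add(Z, Z), Z)))))
  [12] S(S(S(add(mul(add(SZ, SZ), add(SSZ, SZ)), add(add(Z, Z), Z)))))
  [13] S(S(S(add(mul(S(add(Z, SZ)), add(SSZ, SZ)), add(add(Z, Z), Z)))))
  [14] S(S(S(add(add(add(SSZ, SZ), mul(add(Z, SZ), add(SSZ, SZ))), add(add(Z, Z), Z)))))
  [15] S(S(S(add(add(S(add(SZ, SZ)), mul(add(Z, SZ), add(SSZ, SZ))), add(add(Z, Z), Z)))))
  [16] S(S(S(add(S(add(add(SZ, SZ), mul(add(Z, SZ), add(SSZ, SZ)))), add(add(Z, Z), Z)))))
  [17] S(S(S(S(add(add(add(SZ, SZ), mul(add(Z, SZ), add(SSZ, SZ))), add(add(Z, Z), Z))))))
  [18] S(S(S(S(add(add(S(add(Z, SZ)), mul(add(Z, SZ), add(SSZ, SZ))), add(add(Z, Z), Z))))))
  [19] S(S(S(S(add(S(add(add(Z, SZ), mul(add(Z, SZ), add(SSZ, SZ)))), add(add(Z, Z), Z))))))
  [20] S(S(S(S(S(add(add(add(Z, SZ), mul(add(Z, SZ), add(SSZ, SZ))), add(add(Z, Z), Z)))))))
  [21] S(S(S(S(S(add(add(SZ, mul(add(Z, SZ), add(SSZ, SZ))), add(add(Z, Z), Z)))))))
  [22] S(S(S(S(S(add(S(add(Z, mul(add(Z, SZ), add(SSZ, SZ)))), add(add(Z, Z), Z)))))))
  [23] S(S(S(S(S(S(add(add(Z, mul(add(Z, SZ), add(SSZ, SZ))), add(add(Z, Z), Z))))))))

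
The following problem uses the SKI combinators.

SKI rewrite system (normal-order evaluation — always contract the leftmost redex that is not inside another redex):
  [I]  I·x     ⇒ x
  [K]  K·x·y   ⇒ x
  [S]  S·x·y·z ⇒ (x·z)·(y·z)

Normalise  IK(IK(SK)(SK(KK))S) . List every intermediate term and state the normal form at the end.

  start: IK(IK(SK)(SK(KK))S)
  →1  K(IK(SK)(SK(KK))S)
  →2  K(K(SK)(SK(KK))S)
  →3  K(SKS)

Answer: normal form = K(SKS)  (in 3 steps)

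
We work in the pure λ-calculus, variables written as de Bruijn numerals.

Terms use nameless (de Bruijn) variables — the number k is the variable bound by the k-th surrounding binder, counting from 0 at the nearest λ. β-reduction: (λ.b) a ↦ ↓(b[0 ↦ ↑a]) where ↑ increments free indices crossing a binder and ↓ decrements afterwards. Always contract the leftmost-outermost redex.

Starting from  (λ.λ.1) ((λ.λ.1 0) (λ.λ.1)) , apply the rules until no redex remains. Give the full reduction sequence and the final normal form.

Answer: normal form = λ.λ.λ.1  (in 3 steps)

Reduction:
  start: (λ.λ.1) ((λ.λ.1 0) (λ.λ.1))
  [1] λ.(λ.λ.1 0) (λ.λ.1)
  [2] λ.λ.(λ.λ.1) 0
  [3] λ.λ.λ.1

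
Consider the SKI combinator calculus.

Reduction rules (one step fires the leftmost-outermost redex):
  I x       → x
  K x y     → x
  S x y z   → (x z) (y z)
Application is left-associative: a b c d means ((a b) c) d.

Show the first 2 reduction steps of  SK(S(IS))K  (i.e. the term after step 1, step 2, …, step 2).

Answer: after 2 steps: K

Working:
  start: SK(S(IS))K
  [1] KK(S(IS)K)
  [2] K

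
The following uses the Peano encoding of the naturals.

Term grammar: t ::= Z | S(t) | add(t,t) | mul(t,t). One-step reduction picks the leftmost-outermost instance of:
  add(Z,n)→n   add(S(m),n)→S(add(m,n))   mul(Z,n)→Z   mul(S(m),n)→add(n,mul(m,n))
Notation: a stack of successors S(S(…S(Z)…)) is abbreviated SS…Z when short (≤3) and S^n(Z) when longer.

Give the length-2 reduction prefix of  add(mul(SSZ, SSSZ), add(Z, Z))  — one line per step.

Answer: after 2 steps: add(S(add(SSZ, mul(SZ, SSSZ))), add(Z, Z))

Derivation:
  start: add(mul(SSZ, SSSZ), add(Z, Z))
  →1  add(add(SSSZ, mul(SZ, SSSZ)), add(Z, Z))
  →2  add(S(add(SSZ, mul(SZ, SSSZ))), add(Z, Z))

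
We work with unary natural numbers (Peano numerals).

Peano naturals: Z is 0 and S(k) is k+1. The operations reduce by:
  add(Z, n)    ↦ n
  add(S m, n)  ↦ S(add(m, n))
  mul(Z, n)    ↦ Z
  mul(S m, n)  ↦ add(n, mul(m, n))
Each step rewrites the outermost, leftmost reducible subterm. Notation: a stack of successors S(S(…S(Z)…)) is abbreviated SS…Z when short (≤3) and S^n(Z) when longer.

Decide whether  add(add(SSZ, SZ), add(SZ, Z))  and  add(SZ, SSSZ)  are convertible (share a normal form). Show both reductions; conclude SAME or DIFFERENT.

Term A:
  start: add(add(SSZ, SZ), add(SZ, Z))
  [1] add(S(add(SZ, SZ)), add(SZ, Z))
  [2] S(add(add(SZ, SZ), add(SZ, Z)))
  [3] S(add(S(add(Z, SZ)), add(SZ, Z)))
  [4] S(S(add(add(Z, SZ), add(SZ, Z))))
  [5] S(S(add(SZ, add(SZ, Z))))
  [6] S(S(S(add(Z, add(SZ, Z)))))
  [7] S(S(S(add(SZ, Z))))
  [8] S(S(S(S(add(Z, Z)))))
  [9] S^4(Z)

Term B:
  start: add(SZ, SSSZ)
  [1] S(add(Z, SSSZ))
  [2] S^4(Z)

Answer: SAME — A ⇓ S^4(Z), B ⇓ S^4(Z)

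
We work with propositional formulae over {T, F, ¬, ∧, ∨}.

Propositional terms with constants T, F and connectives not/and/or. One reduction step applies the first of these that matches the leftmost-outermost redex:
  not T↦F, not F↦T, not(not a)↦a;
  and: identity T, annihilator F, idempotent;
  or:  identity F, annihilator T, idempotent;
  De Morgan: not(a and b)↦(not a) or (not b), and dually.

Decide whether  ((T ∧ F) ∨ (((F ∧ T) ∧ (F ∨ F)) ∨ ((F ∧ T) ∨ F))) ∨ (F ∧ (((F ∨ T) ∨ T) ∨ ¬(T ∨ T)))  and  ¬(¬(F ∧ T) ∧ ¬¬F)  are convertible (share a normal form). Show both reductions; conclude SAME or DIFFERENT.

Term A:
  start: ((T ∧ F) ∨ (((F ∧ T) ∧ (F ∨ F)) ∨ ((F ∧ T) ∨ F))) ∨ (F ∧ (((F ∨ T) ∨ T) ∨ ¬(T ∨ T)))
  →1  (F ∨ (((F ∧ T) ∧ (F ∨ F)) ∨ ((F ∧ T) ∨ F))) ∨ (F ∧ (((F ∨ T) ∨ T) ∨ ¬(T ∨ T)))
  →2  (((F ∧ T) ∧ (F ∨ F)) ∨ ((F ∧ T) ∨ F)) ∨ (F ∧ (((F ∨ T) ∨ T) ∨ ¬(T ∨ T)))
  →3  ((F ∧ (F ∨ F)) ∨ ((F ∧ T) ∨ F)) ∨ (F ∧ (((F ∨ T) ∨ T) ∨ ¬(T ∨ T)))
  →4  (F ∨ ((F ∧ T) ∨ F)) ∨ (F ∧ (((F ∨ T) ∨ T) ∨ ¬(T ∨ T)))
  →5  ((F ∧ T) ∨ F) ∨ (F ∧ (((F ∨ T) ∨ T) ∨ ¬(T ∨ T)))
  →6  (F ∧ T) ∨ (F ∧ (((F ∨ T) ∨ T) ∨ ¬(T ∨ T)))
  →7  F ∨ (F ∧ (((F ∨ T) ∨ T) ∨ ¬(T ∨ T)))
  →8  F ∧ (((F ∨ T) ∨ T) ∨ ¬(T ∨ T))
  →9  F

Term B:
  start: ¬(¬(F ∧ T) ∧ ¬¬F)
  →1  ¬¬(F ∧ T) ∨ ¬¬¬F
  →2  (F ∧ T) ∨ ¬¬¬F
  →3  F ∨ ¬¬¬F
  →4  ¬¬¬F
  →5  ¬F
  →6  T

Answer: DIFFERENT — A ⇓ F, B ⇓ T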